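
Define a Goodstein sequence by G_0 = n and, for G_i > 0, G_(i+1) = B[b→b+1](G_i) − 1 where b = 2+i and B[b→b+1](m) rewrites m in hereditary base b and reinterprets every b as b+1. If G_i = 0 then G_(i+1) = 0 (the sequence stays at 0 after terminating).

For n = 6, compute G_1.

base 2: 6 = 2^2 + 2; at 3: 3^3 + 3 = 30; next = 29
base 3: 29 = 3^3 + 2; at 4: 4^4 + 2 = 258; next = 257

29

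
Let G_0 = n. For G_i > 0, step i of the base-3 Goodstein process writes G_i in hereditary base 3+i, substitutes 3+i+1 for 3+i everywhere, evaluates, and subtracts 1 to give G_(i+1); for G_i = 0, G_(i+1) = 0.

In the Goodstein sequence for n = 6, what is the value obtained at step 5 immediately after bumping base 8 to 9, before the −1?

base 3: 6 = 2·3; at 4: 2·4 = 8; next = 7
base 4: 7 = 4 + 3; at 5: 5 + 3 = 8; next = 7
base 5: 7 = 5 + 2; at 6: 6 + 2 = 8; next = 7
base 6: 7 = 6 + 1; at 7: 7 + 1 = 8; next = 7
base 7: 7 = 7; at 8: 8 = 8; next = 7
base 8: 7 = 7; at 9: 7 = 7; next = 6

7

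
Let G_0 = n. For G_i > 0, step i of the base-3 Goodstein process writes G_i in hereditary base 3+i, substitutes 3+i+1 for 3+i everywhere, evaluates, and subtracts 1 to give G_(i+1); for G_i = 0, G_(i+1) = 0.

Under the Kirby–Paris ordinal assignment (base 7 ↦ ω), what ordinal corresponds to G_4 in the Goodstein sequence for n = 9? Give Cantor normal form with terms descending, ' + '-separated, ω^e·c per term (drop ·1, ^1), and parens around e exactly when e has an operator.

[0] 9 ≡ 3^2 (base 3). Lift 4: 16. −1: 15.
[1] 15 ≡ 3·4 + 3 (base 4). Lift 5: 18. −1: 17.
[2] 17 ≡ 3·5 + 2 (base 5). Lift 6: 20. −1: 19.
[3] 19 ≡ 3·6 + 1 (base 6). Lift 7: 22. −1: 21.
[4] 21 ≡ 3·7 (base 7). Lift 8: 24. −1: 23.

ω·3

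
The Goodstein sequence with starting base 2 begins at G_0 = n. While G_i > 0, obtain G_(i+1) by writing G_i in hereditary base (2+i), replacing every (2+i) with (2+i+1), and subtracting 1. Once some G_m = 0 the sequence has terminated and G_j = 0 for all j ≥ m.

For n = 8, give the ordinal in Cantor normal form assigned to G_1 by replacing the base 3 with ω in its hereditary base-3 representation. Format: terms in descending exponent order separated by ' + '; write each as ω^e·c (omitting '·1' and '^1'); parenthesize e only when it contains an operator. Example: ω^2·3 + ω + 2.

8 —HB2→ 2^(2 + 1) —bump→ 3^(3 + 1) = 81 —(−1)→ 80
80 —HB3→ 2·3^3 + 2·3^2 + 2·3 + 2 —bump→ 2·4^4 + 2·4^2 + 2·4 + 2 = 554 —(−1)→ 553

ω^ω·2 + ω^2·2 + ω·2 + 2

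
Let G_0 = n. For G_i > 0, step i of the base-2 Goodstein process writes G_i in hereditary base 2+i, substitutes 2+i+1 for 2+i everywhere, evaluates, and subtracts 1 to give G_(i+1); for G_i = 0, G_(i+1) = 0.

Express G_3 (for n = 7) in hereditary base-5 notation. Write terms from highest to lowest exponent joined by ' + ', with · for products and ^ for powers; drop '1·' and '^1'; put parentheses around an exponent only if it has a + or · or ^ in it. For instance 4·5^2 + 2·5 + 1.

5^5 + 2

G_0=7  [base 2] 2^2 + 2 + 1  →[2↦3]→  3^3 + 3 + 1 = 31  −1 ⇒ G_1=30
G_1=30  [base 3] 3^3 + 3  →[3↦4]→  4^4 + 4 = 260  −1 ⇒ G_2=259
G_2=259  [base 4] 4^4 + 3  →[4↦5]→  5^5 + 3 = 3128  −1 ⇒ G_3=3127
G_3=3127  [base 5] 5^5 + 2  →[5↦6]→  6^6 + 2 = 46658  −1 ⇒ G_4=46657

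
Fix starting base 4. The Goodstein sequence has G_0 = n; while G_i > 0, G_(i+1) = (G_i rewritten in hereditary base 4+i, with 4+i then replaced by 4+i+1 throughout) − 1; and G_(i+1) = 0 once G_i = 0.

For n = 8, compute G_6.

9

G_0 = 8. HB_4(8) = 2·4. Bump = 10. G_1 = 9.
G_1 = 9. HB_5(9) = 5 + 4. Bump = 10. G_2 = 9.
G_2 = 9. HB_6(9) = 6 + 3. Bump = 10. G_3 = 9.
G_3 = 9. HB_7(9) = 7 + 2. Bump = 10. G_4 = 9.
G_4 = 9. HB_8(9) = 8 + 1. Bump = 10. G_5 = 9.
G_5 = 9. HB_9(9) = 9. Bump = 10. G_6 = 9.
G_6 = 9. HB_10(9) = 9. Bump = 9. G_7 = 8.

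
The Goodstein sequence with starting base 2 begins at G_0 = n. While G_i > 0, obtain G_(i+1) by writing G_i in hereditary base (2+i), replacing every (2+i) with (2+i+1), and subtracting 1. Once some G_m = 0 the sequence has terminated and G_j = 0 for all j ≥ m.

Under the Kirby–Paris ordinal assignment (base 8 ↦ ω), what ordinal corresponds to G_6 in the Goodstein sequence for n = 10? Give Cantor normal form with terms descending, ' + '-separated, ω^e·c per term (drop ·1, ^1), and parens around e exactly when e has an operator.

base 2: 10 = 2^(2 + 1) + 2; at 3: 3^(3 + 1) + 3 = 84; next = 83
base 3: 83 = 3^(3 + 1) + 2; at 4: 4^(4 + 1) + 2 = 1026; next = 1025
base 4: 1025 = 4^(4 + 1) + 1; at 5: 5^(5 + 1) + 1 = 15626; next = 15625
base 5: 15625 = 5^(5 + 1); at 6: 6^(6 + 1) = 279936; next = 279935
base 6: 279935 = 5·6^6 + 5·6^5 + 5·6^4 + 5·6^3 + 5·6^2 + 5·6 + 5; at 7: 5·7^7 + 5·7^5 + 5·7^4 + 5·7^3 + 5·7^2 + 5·7 + 5 = 4215755; next = 4215754
base 7: 4215754 = 5·7^7 + 5·7^5 + 5·7^4 + 5·7^3 + 5·7^2 + 5·7 + 4; at 8: 5·8^8 + 5·8^5 + 5·8^4 + 5·8^3 + 5·8^2 + 5·8 + 4 = 84073324; next = 84073323
base 8: 84073323 = 5·8^8 + 5·8^5 + 5·8^4 + 5·8^3 + 5·8^2 + 5·8 + 3; at 9: 5·9^9 + 5·9^5 + 5·9^4 + 5·9^3 + 5·9^2 + 5·9 + 3 = 1937434593; next = 1937434592

ω^ω·5 + ω^5·5 + ω^4·5 + ω^3·5 + ω^2·5 + ω·5 + 3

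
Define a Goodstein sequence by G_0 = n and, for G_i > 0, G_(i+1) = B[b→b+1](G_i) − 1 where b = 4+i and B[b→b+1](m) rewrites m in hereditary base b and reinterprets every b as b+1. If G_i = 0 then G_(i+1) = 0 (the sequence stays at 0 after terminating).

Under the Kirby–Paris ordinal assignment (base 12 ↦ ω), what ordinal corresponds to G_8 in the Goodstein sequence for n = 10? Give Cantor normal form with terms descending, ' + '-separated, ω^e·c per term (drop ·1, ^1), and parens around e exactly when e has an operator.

step 0: 10 = 2·4 + 2; sub 5 for 4: 2·5 + 2; = 12; G_1 = 12−1 = 11
step 1: 11 = 2·5 + 1; sub 6 for 5: 2·6 + 1; = 13; G_2 = 13−1 = 12
step 2: 12 = 2·6; sub 7 for 6: 2·7; = 14; G_3 = 14−1 = 13
step 3: 13 = 7 + 6; sub 8 for 7: 8 + 6; = 14; G_4 = 14−1 = 13
step 4: 13 = 8 + 5; sub 9 for 8: 9 + 5; = 14; G_5 = 14−1 = 13
step 5: 13 = 9 + 4; sub 10 for 9: 10 + 4; = 14; G_6 = 14−1 = 13
step 6: 13 = 10 + 3; sub 11 for 10: 11 + 3; = 14; G_7 = 14−1 = 13
step 7: 13 = 11 + 2; sub 12 for 11: 12 + 2; = 14; G_8 = 14−1 = 13

ω + 1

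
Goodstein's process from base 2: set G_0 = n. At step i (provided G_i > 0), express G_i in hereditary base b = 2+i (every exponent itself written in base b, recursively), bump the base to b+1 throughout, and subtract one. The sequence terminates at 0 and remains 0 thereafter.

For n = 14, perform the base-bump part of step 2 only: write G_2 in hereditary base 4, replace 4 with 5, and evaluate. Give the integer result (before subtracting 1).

18751

step 0: 14 = 2^(2 + 1) + 2^2 + 2; sub 3 for 2: 3^(3 + 1) + 3^3 + 3; = 111; G_1 = 111−1 = 110
step 1: 110 = 3^(3 + 1) + 3^3 + 2; sub 4 for 3: 4^(4 + 1) + 4^4 + 2; = 1282; G_2 = 1282−1 = 1281
step 2: 1281 = 4^(4 + 1) + 4^4 + 1; sub 5 for 4: 5^(5 + 1) + 5^5 + 1; = 18751; G_3 = 18751−1 = 18750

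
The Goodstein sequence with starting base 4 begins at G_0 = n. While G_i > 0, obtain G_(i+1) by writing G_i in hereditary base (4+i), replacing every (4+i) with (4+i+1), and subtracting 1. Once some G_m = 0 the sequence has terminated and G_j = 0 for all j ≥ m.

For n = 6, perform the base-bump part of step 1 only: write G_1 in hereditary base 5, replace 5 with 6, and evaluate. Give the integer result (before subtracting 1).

7

[0] 6 ≡ 4 + 2 (base 4). Lift 5: 7. −1: 6.
[1] 6 ≡ 5 + 1 (base 5). Lift 6: 7. −1: 6.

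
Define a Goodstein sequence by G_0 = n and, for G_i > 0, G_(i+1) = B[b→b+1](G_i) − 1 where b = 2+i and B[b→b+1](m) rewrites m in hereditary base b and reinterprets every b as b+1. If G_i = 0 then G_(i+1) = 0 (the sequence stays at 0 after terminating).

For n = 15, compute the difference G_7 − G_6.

(0) 15|_2 = 2^(2 + 1) + 2^2 + 2 + 1 ↦ 3^(3 + 1) + 3^3 + 3 + 1|_3 = 112 ⇒ 111
(1) 111|_3 = 3^(3 + 1) + 3^3 + 3 ↦ 4^(4 + 1) + 4^4 + 4|_4 = 1284 ⇒ 1283
(2) 1283|_4 = 4^(4 + 1) + 4^4 + 3 ↦ 5^(5 + 1) + 5^5 + 3|_5 = 18753 ⇒ 18752
(3) 18752|_5 = 5^(5 + 1) + 5^5 + 2 ↦ 6^(6 + 1) + 6^6 + 2|_6 = 326594 ⇒ 326593
(4) 326593|_6 = 6^(6 + 1) + 6^6 + 1 ↦ 7^(7 + 1) + 7^7 + 1|_7 = 6588345 ⇒ 6588344
(5) 6588344|_7 = 7^(7 + 1) + 7^7 ↦ 8^(8 + 1) + 8^8|_8 = 150994944 ⇒ 150994943
(6) 150994943|_8 = 8^(8 + 1) + 7·8^7 + 7·8^6 + 7·8^5 + 7·8^4 + 7·8^3 + 7·8^2 + 7·8 + 7 ↦ 9^(9 + 1) + 7·9^7 + 7·9^6 + 7·9^5 + 7·9^4 + 7·9^3 + 7·9^2 + 7·9 + 7|_9 = 3524450281 ⇒ 3524450280

3373455337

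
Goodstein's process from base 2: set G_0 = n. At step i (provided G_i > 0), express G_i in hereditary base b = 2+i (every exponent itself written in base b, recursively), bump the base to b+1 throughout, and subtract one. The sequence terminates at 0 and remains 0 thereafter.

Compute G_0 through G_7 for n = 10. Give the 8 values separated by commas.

10, 83, 1025, 15625, 279935, 4215754, 84073323, 1937434592

(0) 10|_2 = 2^(2 + 1) + 2 ↦ 3^(3 + 1) + 3|_3 = 84 ⇒ 83
(1) 83|_3 = 3^(3 + 1) + 2 ↦ 4^(4 + 1) + 2|_4 = 1026 ⇒ 1025
(2) 1025|_4 = 4^(4 + 1) + 1 ↦ 5^(5 + 1) + 1|_5 = 15626 ⇒ 15625
(3) 15625|_5 = 5^(5 + 1) ↦ 6^(6 + 1)|_6 = 279936 ⇒ 279935
(4) 279935|_6 = 5·6^6 + 5·6^5 + 5·6^4 + 5·6^3 + 5·6^2 + 5·6 + 5 ↦ 5·7^7 + 5·7^5 + 5·7^4 + 5·7^3 + 5·7^2 + 5·7 + 5|_7 = 4215755 ⇒ 4215754
(5) 4215754|_7 = 5·7^7 + 5·7^5 + 5·7^4 + 5·7^3 + 5·7^2 + 5·7 + 4 ↦ 5·8^8 + 5·8^5 + 5·8^4 + 5·8^3 + 5·8^2 + 5·8 + 4|_8 = 84073324 ⇒ 84073323
(6) 84073323|_8 = 5·8^8 + 5·8^5 + 5·8^4 + 5·8^3 + 5·8^2 + 5·8 + 3 ↦ 5·9^9 + 5·9^5 + 5·9^4 + 5·9^3 + 5·9^2 + 5·9 + 3|_9 = 1937434593 ⇒ 1937434592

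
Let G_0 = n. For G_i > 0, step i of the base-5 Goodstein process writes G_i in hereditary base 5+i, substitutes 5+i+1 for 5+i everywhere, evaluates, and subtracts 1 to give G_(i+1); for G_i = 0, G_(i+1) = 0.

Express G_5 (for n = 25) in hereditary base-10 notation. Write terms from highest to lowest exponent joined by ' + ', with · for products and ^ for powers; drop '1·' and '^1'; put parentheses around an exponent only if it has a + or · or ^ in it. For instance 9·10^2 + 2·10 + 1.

5·10 + 1

G_0 = 25. HB_5(25) = 5^2. Bump = 36. G_1 = 35.
G_1 = 35. HB_6(35) = 5·6 + 5. Bump = 40. G_2 = 39.
G_2 = 39. HB_7(39) = 5·7 + 4. Bump = 44. G_3 = 43.
G_3 = 43. HB_8(43) = 5·8 + 3. Bump = 48. G_4 = 47.
G_4 = 47. HB_9(47) = 5·9 + 2. Bump = 52. G_5 = 51.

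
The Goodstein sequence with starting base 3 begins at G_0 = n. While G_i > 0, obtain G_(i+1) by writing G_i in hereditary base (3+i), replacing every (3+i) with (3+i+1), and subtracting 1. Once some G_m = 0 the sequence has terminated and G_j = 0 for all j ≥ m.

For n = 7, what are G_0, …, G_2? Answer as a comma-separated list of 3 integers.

7, 8, 9

base 3: 7 = 2·3 + 1; at 4: 2·4 + 1 = 9; next = 8
base 4: 8 = 2·4; at 5: 2·5 = 10; next = 9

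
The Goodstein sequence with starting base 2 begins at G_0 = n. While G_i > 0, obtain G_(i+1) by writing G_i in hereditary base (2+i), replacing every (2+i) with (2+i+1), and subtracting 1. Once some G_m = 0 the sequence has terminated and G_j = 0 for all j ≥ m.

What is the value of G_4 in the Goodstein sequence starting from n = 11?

279937

11 —HB2→ 2^(2 + 1) + 2 + 1 —bump→ 3^(3 + 1) + 3 + 1 = 85 —(−1)→ 84
84 —HB3→ 3^(3 + 1) + 3 —bump→ 4^(4 + 1) + 4 = 1028 —(−1)→ 1027
1027 —HB4→ 4^(4 + 1) + 3 —bump→ 5^(5 + 1) + 3 = 15628 —(−1)→ 15627
15627 —HB5→ 5^(5 + 1) + 2 —bump→ 6^(6 + 1) + 2 = 279938 —(−1)→ 279937
279937 —HB6→ 6^(6 + 1) + 1 —bump→ 7^(7 + 1) + 1 = 5764802 —(−1)→ 5764801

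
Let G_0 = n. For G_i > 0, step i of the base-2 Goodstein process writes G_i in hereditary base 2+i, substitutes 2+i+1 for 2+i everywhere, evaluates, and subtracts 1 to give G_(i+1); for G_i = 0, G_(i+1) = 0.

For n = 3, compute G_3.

step 0: 3 = 2 + 1; sub 3 for 2: 3 + 1; = 4; G_1 = 4−1 = 3
step 1: 3 = 3; sub 4 for 3: 4; = 4; G_2 = 4−1 = 3
step 2: 3 = 3; sub 5 for 4: 3; = 3; G_3 = 3−1 = 2
step 3: 2 = 2; sub 6 for 5: 2; = 2; G_4 = 2−1 = 1

2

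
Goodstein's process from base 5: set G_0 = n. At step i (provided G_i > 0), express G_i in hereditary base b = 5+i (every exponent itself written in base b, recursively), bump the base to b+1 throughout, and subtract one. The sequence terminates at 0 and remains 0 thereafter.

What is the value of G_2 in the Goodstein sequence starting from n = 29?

51

G_0=29  [base 5] 5^2 + 4  →[5↦6]→  6^2 + 4 = 40  −1 ⇒ G_1=39
G_1=39  [base 6] 6^2 + 3  →[6↦7]→  7^2 + 3 = 52  −1 ⇒ G_2=51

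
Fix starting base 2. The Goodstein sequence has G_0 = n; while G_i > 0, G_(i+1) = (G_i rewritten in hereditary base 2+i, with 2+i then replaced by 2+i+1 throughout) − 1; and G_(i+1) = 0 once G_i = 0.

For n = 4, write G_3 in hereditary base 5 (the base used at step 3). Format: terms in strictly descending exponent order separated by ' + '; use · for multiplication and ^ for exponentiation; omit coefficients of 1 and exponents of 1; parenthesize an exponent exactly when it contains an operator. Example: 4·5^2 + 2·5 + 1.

4 —HB2→ 2^2 —bump→ 3^3 = 27 —(−1)→ 26
26 —HB3→ 2·3^2 + 2·3 + 2 —bump→ 2·4^2 + 2·4 + 2 = 42 —(−1)→ 41
41 —HB4→ 2·4^2 + 2·4 + 1 —bump→ 2·5^2 + 2·5 + 1 = 61 —(−1)→ 60
60 —HB5→ 2·5^2 + 2·5 —bump→ 2·6^2 + 2·6 = 84 —(−1)→ 83

2·5^2 + 2·5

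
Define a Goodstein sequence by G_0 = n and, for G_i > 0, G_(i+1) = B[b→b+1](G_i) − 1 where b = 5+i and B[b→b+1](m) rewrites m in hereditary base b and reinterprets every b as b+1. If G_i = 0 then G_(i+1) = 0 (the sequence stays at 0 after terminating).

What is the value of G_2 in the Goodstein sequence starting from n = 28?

50

step 0: 28 = 5^2 + 3; sub 6 for 5: 6^2 + 3; = 39; G_1 = 39−1 = 38
step 1: 38 = 6^2 + 2; sub 7 for 6: 7^2 + 2; = 51; G_2 = 51−1 = 50
step 2: 50 = 7^2 + 1; sub 8 for 7: 8^2 + 1; = 65; G_3 = 65−1 = 64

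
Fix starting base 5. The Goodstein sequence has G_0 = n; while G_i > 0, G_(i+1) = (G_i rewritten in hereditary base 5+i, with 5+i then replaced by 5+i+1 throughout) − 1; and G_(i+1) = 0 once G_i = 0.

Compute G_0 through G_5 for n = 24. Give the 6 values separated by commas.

24 —HB5→ 4·5 + 4 —bump→ 4·6 + 4 = 28 —(−1)→ 27
27 —HB6→ 4·6 + 3 —bump→ 4·7 + 3 = 31 —(−1)→ 30
30 —HB7→ 4·7 + 2 —bump→ 4·8 + 2 = 34 —(−1)→ 33
33 —HB8→ 4·8 + 1 —bump→ 4·9 + 1 = 37 —(−1)→ 36
36 —HB9→ 4·9 —bump→ 4·10 = 40 —(−1)→ 39

24, 27, 30, 33, 36, 39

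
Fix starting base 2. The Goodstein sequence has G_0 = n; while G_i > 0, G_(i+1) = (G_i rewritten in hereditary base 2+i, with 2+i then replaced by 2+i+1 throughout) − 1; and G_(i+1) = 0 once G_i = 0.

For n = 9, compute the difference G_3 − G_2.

8819

9 —HB2→ 2^(2 + 1) + 1 —bump→ 3^(3 + 1) + 1 = 82 —(−1)→ 81
81 —HB3→ 3^(3 + 1) —bump→ 4^(4 + 1) = 1024 —(−1)→ 1023
1023 —HB4→ 3·4^4 + 3·4^3 + 3·4^2 + 3·4 + 3 —bump→ 3·5^5 + 3·5^3 + 3·5^2 + 3·5 + 3 = 9843 —(−1)→ 9842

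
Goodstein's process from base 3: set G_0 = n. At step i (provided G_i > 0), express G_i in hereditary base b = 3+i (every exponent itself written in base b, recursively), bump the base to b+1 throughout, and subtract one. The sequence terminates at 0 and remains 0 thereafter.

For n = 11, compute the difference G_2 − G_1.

8

11 —HB3→ 3^2 + 2 —bump→ 4^2 + 2 = 18 —(−1)→ 17
17 —HB4→ 4^2 + 1 —bump→ 5^2 + 1 = 26 —(−1)→ 25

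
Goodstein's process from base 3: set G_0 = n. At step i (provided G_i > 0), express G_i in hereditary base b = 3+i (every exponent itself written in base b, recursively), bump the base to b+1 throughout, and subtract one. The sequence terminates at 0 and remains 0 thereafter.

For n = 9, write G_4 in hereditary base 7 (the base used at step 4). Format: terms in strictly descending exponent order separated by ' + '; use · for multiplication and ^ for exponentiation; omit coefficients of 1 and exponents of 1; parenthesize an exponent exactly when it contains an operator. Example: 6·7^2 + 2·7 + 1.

3·7

G_0 = 9. HB_3(9) = 3^2. Bump = 16. G_1 = 15.
G_1 = 15. HB_4(15) = 3·4 + 3. Bump = 18. G_2 = 17.
G_2 = 17. HB_5(17) = 3·5 + 2. Bump = 20. G_3 = 19.
G_3 = 19. HB_6(19) = 3·6 + 1. Bump = 22. G_4 = 21.
G_4 = 21. HB_7(21) = 3·7. Bump = 24. G_5 = 23.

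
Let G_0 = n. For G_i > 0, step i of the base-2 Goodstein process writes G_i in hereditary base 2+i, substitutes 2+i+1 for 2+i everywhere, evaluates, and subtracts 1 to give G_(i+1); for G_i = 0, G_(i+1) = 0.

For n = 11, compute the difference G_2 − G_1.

(0) 11|_2 = 2^(2 + 1) + 2 + 1 ↦ 3^(3 + 1) + 3 + 1|_3 = 85 ⇒ 84
(1) 84|_3 = 3^(3 + 1) + 3 ↦ 4^(4 + 1) + 4|_4 = 1028 ⇒ 1027

943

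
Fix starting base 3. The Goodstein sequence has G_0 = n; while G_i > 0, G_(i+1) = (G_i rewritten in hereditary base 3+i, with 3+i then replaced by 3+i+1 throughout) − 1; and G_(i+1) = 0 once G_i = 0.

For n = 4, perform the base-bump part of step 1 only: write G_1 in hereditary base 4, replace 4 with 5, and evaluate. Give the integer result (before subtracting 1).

G_0 = 4. HB_3(4) = 3 + 1. Bump = 5. G_1 = 4.
G_1 = 4. HB_4(4) = 4. Bump = 5. G_2 = 4.

5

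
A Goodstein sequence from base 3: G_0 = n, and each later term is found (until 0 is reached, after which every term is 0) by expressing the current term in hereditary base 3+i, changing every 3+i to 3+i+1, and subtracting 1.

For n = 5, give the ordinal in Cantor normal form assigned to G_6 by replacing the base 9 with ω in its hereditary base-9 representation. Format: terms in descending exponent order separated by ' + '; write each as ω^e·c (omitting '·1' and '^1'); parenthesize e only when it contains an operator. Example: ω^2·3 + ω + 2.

(0) 5|_3 = 3 + 2 ↦ 4 + 2|_4 = 6 ⇒ 5
(1) 5|_4 = 4 + 1 ↦ 5 + 1|_5 = 6 ⇒ 5
(2) 5|_5 = 5 ↦ 6|_6 = 6 ⇒ 5
(3) 5|_6 = 5 ↦ 5|_7 = 5 ⇒ 4
(4) 4|_7 = 4 ↦ 4|_8 = 4 ⇒ 3
(5) 3|_8 = 3 ↦ 3|_9 = 3 ⇒ 2
(6) 2|_9 = 2 ↦ 2|_10 = 2 ⇒ 1

2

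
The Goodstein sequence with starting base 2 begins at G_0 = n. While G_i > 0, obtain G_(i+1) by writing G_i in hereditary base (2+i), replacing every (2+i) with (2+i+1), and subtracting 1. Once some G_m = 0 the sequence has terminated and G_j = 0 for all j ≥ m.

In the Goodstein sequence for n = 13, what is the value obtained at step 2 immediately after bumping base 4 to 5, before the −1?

G_0 = 13. HB_2(13) = 2^(2 + 1) + 2^2 + 1. Bump = 109. G_1 = 108.
G_1 = 108. HB_3(108) = 3^(3 + 1) + 3^3. Bump = 1280. G_2 = 1279.
G_2 = 1279. HB_4(1279) = 4^(4 + 1) + 3·4^3 + 3·4^2 + 3·4 + 3. Bump = 16093. G_3 = 16092.

16093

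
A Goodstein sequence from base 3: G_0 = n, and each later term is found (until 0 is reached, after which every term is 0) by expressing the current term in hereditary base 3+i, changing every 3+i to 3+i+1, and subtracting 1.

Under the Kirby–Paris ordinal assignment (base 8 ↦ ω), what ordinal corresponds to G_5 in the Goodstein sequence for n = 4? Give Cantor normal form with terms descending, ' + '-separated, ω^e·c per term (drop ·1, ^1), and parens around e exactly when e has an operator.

4 —HB3→ 3 + 1 —bump→ 4 + 1 = 5 —(−1)→ 4
4 —HB4→ 4 —bump→ 5 = 5 —(−1)→ 4
4 —HB5→ 4 —bump→ 4 = 4 —(−1)→ 3
3 —HB6→ 3 —bump→ 3 = 3 —(−1)→ 2
2 —HB7→ 2 —bump→ 2 = 2 —(−1)→ 1
1 —HB8→ 1 —bump→ 1 = 1 —(−1)→ 0

1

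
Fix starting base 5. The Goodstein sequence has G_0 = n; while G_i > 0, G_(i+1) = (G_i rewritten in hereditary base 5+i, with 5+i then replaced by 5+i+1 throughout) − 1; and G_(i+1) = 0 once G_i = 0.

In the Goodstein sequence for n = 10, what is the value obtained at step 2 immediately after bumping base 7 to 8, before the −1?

12

step 0: 10 = 2·5; sub 6 for 5: 2·6; = 12; G_1 = 12−1 = 11
step 1: 11 = 6 + 5; sub 7 for 6: 7 + 5; = 12; G_2 = 12−1 = 11
step 2: 11 = 7 + 4; sub 8 for 7: 8 + 4; = 12; G_3 = 12−1 = 11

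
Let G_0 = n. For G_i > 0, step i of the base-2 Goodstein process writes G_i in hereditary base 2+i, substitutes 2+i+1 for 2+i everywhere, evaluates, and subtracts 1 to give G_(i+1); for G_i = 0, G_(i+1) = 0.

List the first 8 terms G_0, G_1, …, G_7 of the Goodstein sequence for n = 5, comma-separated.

5 —HB2→ 2^2 + 1 —bump→ 3^3 + 1 = 28 —(−1)→ 27
27 —HB3→ 3^3 —bump→ 4^4 = 256 —(−1)→ 255
255 —HB4→ 3·4^3 + 3·4^2 + 3·4 + 3 —bump→ 3·5^3 + 3·5^2 + 3·5 + 3 = 468 —(−1)→ 467
467 —HB5→ 3·5^3 + 3·5^2 + 3·5 + 2 —bump→ 3·6^3 + 3·6^2 + 3·6 + 2 = 776 —(−1)→ 775
775 —HB6→ 3·6^3 + 3·6^2 + 3·6 + 1 —bump→ 3·7^3 + 3·7^2 + 3·7 + 1 = 1198 —(−1)→ 1197
1197 —HB7→ 3·7^3 + 3·7^2 + 3·7 —bump→ 3·8^3 + 3·8^2 + 3·8 = 1752 —(−1)→ 1751
1751 —HB8→ 3·8^3 + 3·8^2 + 2·8 + 7 —bump→ 3·9^3 + 3·9^2 + 2·9 + 7 = 2455 —(−1)→ 2454

5, 27, 255, 467, 775, 1197, 1751, 2454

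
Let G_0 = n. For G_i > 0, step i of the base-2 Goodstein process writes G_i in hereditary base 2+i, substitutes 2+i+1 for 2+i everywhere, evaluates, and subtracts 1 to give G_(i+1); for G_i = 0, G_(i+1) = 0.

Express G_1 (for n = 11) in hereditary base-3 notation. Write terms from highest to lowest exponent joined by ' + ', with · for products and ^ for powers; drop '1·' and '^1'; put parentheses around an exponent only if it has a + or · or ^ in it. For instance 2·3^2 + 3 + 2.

3^(3 + 1) + 3

base 2: 11 = 2^(2 + 1) + 2 + 1; at 3: 3^(3 + 1) + 3 + 1 = 85; next = 84
base 3: 84 = 3^(3 + 1) + 3; at 4: 4^(4 + 1) + 4 = 1028; next = 1027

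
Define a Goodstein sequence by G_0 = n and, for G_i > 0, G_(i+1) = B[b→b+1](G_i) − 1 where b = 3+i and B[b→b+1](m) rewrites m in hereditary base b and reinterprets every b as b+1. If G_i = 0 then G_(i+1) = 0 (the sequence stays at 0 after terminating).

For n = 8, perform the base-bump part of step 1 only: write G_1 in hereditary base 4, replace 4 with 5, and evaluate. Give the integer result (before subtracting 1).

11

G_0 = 8. HB_3(8) = 2·3 + 2. Bump = 10. G_1 = 9.
G_1 = 9. HB_4(9) = 2·4 + 1. Bump = 11. G_2 = 10.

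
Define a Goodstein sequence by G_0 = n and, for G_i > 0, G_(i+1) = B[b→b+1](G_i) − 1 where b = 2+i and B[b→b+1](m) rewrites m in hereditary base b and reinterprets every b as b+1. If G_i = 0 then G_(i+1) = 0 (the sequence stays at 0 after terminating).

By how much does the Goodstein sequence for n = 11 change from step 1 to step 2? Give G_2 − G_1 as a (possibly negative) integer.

[0] 11 ≡ 2^(2 + 1) + 2 + 1 (base 2). Lift 3: 85. −1: 84.
[1] 84 ≡ 3^(3 + 1) + 3 (base 3). Lift 4: 1028. −1: 1027.

943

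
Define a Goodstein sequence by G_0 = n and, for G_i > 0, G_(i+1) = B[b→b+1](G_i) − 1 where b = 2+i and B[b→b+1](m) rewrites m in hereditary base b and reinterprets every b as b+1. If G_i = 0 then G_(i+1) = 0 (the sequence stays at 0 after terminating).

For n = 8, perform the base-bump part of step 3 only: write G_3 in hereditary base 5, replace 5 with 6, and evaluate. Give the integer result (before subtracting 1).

step 0: 8 = 2^(2 + 1); sub 3 for 2: 3^(3 + 1); = 81; G_1 = 81−1 = 80
step 1: 80 = 2·3^3 + 2·3^2 + 2·3 + 2; sub 4 for 3: 2·4^4 + 2·4^2 + 2·4 + 2; = 554; G_2 = 554−1 = 553
step 2: 553 = 2·4^4 + 2·4^2 + 2·4 + 1; sub 5 for 4: 2·5^5 + 2·5^2 + 2·5 + 1; = 6311; G_3 = 6311−1 = 6310
step 3: 6310 = 2·5^5 + 2·5^2 + 2·5; sub 6 for 5: 2·6^6 + 2·6^2 + 2·6; = 93396; G_4 = 93396−1 = 93395

93396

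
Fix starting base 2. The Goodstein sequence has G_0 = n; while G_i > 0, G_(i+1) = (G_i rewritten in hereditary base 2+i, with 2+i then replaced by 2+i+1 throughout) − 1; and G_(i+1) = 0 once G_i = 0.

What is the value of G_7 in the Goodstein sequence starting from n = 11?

G_0 = 11. HB_2(11) = 2^(2 + 1) + 2 + 1. Bump = 85. G_1 = 84.
G_1 = 84. HB_3(84) = 3^(3 + 1) + 3. Bump = 1028. G_2 = 1027.
G_2 = 1027. HB_4(1027) = 4^(4 + 1) + 3. Bump = 15628. G_3 = 15627.
G_3 = 15627. HB_5(15627) = 5^(5 + 1) + 2. Bump = 279938. G_4 = 279937.
G_4 = 279937. HB_6(279937) = 6^(6 + 1) + 1. Bump = 5764802. G_5 = 5764801.
G_5 = 5764801. HB_7(5764801) = 7^(7 + 1). Bump = 134217728. G_6 = 134217727.
G_6 = 134217727. HB_8(134217727) = 7·8^8 + 7·8^7 + 7·8^6 + 7·8^5 + 7·8^4 + 7·8^3 + 7·8^2 + 7·8 + 7. Bump = 2749609303. G_7 = 2749609302.
G_7 = 2749609302. HB_9(2749609302) = 7·9^9 + 7·9^7 + 7·9^6 + 7·9^5 + 7·9^4 + 7·9^3 + 7·9^2 + 7·9 + 6. Bump = 70077777776. G_8 = 70077777775.

2749609302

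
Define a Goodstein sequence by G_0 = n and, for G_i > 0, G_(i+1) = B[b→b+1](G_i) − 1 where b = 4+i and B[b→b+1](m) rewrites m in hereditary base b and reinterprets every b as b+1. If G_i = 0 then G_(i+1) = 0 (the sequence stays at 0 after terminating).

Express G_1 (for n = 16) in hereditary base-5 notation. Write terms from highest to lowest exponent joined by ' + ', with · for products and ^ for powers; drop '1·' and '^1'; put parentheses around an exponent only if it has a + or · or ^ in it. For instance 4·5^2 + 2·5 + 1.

step 0: 16 = 4^2; sub 5 for 4: 5^2; = 25; G_1 = 25−1 = 24
step 1: 24 = 4·5 + 4; sub 6 for 5: 4·6 + 4; = 28; G_2 = 28−1 = 27

4·5 + 4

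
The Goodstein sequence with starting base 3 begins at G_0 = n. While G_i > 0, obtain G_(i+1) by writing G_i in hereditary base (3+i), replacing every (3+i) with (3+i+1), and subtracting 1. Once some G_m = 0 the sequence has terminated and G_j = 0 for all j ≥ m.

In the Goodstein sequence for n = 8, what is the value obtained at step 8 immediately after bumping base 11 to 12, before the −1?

base 3: 8 = 2·3 + 2; at 4: 2·4 + 2 = 10; next = 9
base 4: 9 = 2·4 + 1; at 5: 2·5 + 1 = 11; next = 10
base 5: 10 = 2·5; at 6: 2·6 = 12; next = 11
base 6: 11 = 6 + 5; at 7: 7 + 5 = 12; next = 11
base 7: 11 = 7 + 4; at 8: 8 + 4 = 12; next = 11
base 8: 11 = 8 + 3; at 9: 9 + 3 = 12; next = 11
base 9: 11 = 9 + 2; at 10: 10 + 2 = 12; next = 11
base 10: 11 = 10 + 1; at 11: 11 + 1 = 12; next = 11

12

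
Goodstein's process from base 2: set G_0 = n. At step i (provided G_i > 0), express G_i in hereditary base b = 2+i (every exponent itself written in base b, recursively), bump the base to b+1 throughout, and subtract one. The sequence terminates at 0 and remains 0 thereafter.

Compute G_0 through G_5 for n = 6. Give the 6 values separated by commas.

6, 29, 257, 3125, 46655, 98039

step 0: 6 = 2^2 + 2; sub 3 for 2: 3^3 + 3; = 30; G_1 = 30−1 = 29
step 1: 29 = 3^3 + 2; sub 4 for 3: 4^4 + 2; = 258; G_2 = 258−1 = 257
step 2: 257 = 4^4 + 1; sub 5 for 4: 5^5 + 1; = 3126; G_3 = 3126−1 = 3125
step 3: 3125 = 5^5; sub 6 for 5: 6^6; = 46656; G_4 = 46656−1 = 46655
step 4: 46655 = 5·6^5 + 5·6^4 + 5·6^3 + 5·6^2 + 5·6 + 5; sub 7 for 6: 5·7^5 + 5·7^4 + 5·7^3 + 5·7^2 + 5·7 + 5; = 98040; G_5 = 98040−1 = 98039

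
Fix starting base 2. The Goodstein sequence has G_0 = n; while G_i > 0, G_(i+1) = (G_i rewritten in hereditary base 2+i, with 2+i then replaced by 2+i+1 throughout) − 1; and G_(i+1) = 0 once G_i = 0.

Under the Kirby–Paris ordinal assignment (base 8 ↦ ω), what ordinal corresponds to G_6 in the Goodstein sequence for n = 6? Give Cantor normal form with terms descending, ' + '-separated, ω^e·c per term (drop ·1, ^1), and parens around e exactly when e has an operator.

base 2: 6 = 2^2 + 2; at 3: 3^3 + 3 = 30; next = 29
base 3: 29 = 3^3 + 2; at 4: 4^4 + 2 = 258; next = 257
base 4: 257 = 4^4 + 1; at 5: 5^5 + 1 = 3126; next = 3125
base 5: 3125 = 5^5; at 6: 6^6 = 46656; next = 46655
base 6: 46655 = 5·6^5 + 5·6^4 + 5·6^3 + 5·6^2 + 5·6 + 5; at 7: 5·7^5 + 5·7^4 + 5·7^3 + 5·7^2 + 5·7 + 5 = 98040; next = 98039
base 7: 98039 = 5·7^5 + 5·7^4 + 5·7^3 + 5·7^2 + 5·7 + 4; at 8: 5·8^5 + 5·8^4 + 5·8^3 + 5·8^2 + 5·8 + 4 = 187244; next = 187243
base 8: 187243 = 5·8^5 + 5·8^4 + 5·8^3 + 5·8^2 + 5·8 + 3; at 9: 5·9^5 + 5·9^4 + 5·9^3 + 5·9^2 + 5·9 + 3 = 332148; next = 332147

ω^5·5 + ω^4·5 + ω^3·5 + ω^2·5 + ω·5 + 3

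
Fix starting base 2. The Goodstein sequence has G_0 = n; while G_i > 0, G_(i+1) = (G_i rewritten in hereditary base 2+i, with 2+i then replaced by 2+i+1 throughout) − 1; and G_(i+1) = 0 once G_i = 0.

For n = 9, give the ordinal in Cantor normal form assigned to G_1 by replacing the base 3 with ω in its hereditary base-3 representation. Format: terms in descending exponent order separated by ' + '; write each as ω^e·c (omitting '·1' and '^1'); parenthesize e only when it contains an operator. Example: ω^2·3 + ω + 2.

(0) 9|_2 = 2^(2 + 1) + 1 ↦ 3^(3 + 1) + 1|_3 = 82 ⇒ 81
(1) 81|_3 = 3^(3 + 1) ↦ 4^(4 + 1)|_4 = 1024 ⇒ 1023

ω^(ω + 1)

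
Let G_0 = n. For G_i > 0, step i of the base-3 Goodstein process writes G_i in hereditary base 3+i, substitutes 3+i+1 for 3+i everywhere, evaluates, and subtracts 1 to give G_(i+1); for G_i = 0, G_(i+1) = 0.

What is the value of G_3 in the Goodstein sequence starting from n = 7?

G_0 = 7. HB_3(7) = 2·3 + 1. Bump = 9. G_1 = 8.
G_1 = 8. HB_4(8) = 2·4. Bump = 10. G_2 = 9.
G_2 = 9. HB_5(9) = 5 + 4. Bump = 10. G_3 = 9.
G_3 = 9. HB_6(9) = 6 + 3. Bump = 10. G_4 = 9.

9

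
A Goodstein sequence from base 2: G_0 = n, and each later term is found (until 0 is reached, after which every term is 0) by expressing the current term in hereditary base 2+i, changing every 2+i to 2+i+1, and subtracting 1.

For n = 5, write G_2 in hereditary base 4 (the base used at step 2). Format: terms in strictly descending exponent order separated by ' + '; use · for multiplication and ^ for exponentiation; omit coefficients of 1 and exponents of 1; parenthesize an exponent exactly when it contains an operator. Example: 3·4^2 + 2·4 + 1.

G_0=5  [base 2] 2^2 + 1  →[2↦3]→  3^3 + 1 = 28  −1 ⇒ G_1=27
G_1=27  [base 3] 3^3  →[3↦4]→  4^4 = 256  −1 ⇒ G_2=255
G_2=255  [base 4] 3·4^3 + 3·4^2 + 3·4 + 3  →[4↦5]→  3·5^3 + 3·5^2 + 3·5 + 3 = 468  −1 ⇒ G_3=467

3·4^3 + 3·4^2 + 3·4 + 3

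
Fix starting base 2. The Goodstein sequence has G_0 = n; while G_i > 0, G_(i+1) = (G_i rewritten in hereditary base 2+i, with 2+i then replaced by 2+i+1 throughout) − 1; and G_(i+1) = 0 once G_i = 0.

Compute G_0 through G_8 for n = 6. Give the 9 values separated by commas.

i=0: 6 = 2^2 + 2 (b=2); 2→3: 3^3 + 3 = 30; 30−1 = 29
i=1: 29 = 3^3 + 2 (b=3); 3→4: 4^4 + 2 = 258; 258−1 = 257
i=2: 257 = 4^4 + 1 (b=4); 4→5: 5^5 + 1 = 3126; 3126−1 = 3125
i=3: 3125 = 5^5 (b=5); 5→6: 6^6 = 46656; 46656−1 = 46655
i=4: 46655 = 5·6^5 + 5·6^4 + 5·6^3 + 5·6^2 + 5·6 + 5 (b=6); 6→7: 5·7^5 + 5·7^4 + 5·7^3 + 5·7^2 + 5·7 + 5 = 98040; 98040−1 = 98039
i=5: 98039 = 5·7^5 + 5·7^4 + 5·7^3 + 5·7^2 + 5·7 + 4 (b=7); 7→8: 5·8^5 + 5·8^4 + 5·8^3 + 5·8^2 + 5·8 + 4 = 187244; 187244−1 = 187243
i=6: 187243 = 5·8^5 + 5·8^4 + 5·8^3 + 5·8^2 + 5·8 + 3 (b=8); 8→9: 5·9^5 + 5·9^4 + 5·9^3 + 5·9^2 + 5·9 + 3 = 332148; 332148−1 = 332147
i=7: 332147 = 5·9^5 + 5·9^4 + 5·9^3 + 5·9^2 + 5·9 + 2 (b=9); 9→10: 5·10^5 + 5·10^4 + 5·10^3 + 5·10^2 + 5·10 + 2 = 555552; 555552−1 = 555551

6, 29, 257, 3125, 46655, 98039, 187243, 332147, 555551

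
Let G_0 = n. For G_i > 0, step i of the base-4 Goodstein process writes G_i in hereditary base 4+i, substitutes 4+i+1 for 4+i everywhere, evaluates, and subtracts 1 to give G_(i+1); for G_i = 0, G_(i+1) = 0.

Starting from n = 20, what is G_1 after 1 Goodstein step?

(0) 20|_4 = 4^2 + 4 ↦ 5^2 + 5|_5 = 30 ⇒ 29
(1) 29|_5 = 5^2 + 4 ↦ 6^2 + 4|_6 = 40 ⇒ 39

29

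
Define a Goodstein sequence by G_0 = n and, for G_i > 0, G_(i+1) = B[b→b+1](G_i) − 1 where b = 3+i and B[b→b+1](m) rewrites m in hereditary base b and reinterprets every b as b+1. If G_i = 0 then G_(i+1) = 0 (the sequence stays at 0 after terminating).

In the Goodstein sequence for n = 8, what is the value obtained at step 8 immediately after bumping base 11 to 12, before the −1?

base 3: 8 = 2·3 + 2; at 4: 2·4 + 2 = 10; next = 9
base 4: 9 = 2·4 + 1; at 5: 2·5 + 1 = 11; next = 10
base 5: 10 = 2·5; at 6: 2·6 = 12; next = 11
base 6: 11 = 6 + 5; at 7: 7 + 5 = 12; next = 11
base 7: 11 = 7 + 4; at 8: 8 + 4 = 12; next = 11
base 8: 11 = 8 + 3; at 9: 9 + 3 = 12; next = 11
base 9: 11 = 9 + 2; at 10: 10 + 2 = 12; next = 11
base 10: 11 = 10 + 1; at 11: 11 + 1 = 12; next = 11

12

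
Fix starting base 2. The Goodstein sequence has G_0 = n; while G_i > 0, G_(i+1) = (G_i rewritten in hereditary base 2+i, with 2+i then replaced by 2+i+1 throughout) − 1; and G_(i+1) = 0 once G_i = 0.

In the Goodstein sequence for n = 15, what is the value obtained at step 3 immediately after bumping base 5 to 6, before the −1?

base 2: 15 = 2^(2 + 1) + 2^2 + 2 + 1; at 3: 3^(3 + 1) + 3^3 + 3 + 1 = 112; next = 111
base 3: 111 = 3^(3 + 1) + 3^3 + 3; at 4: 4^(4 + 1) + 4^4 + 4 = 1284; next = 1283
base 4: 1283 = 4^(4 + 1) + 4^4 + 3; at 5: 5^(5 + 1) + 5^5 + 3 = 18753; next = 18752

326594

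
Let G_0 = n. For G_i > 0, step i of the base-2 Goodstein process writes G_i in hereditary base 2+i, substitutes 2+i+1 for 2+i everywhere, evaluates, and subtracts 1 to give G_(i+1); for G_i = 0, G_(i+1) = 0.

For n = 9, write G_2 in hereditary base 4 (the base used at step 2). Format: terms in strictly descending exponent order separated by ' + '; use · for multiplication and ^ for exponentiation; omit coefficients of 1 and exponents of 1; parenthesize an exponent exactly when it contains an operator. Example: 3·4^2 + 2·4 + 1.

3·4^4 + 3·4^3 + 3·4^2 + 3·4 + 3

base 2: 9 = 2^(2 + 1) + 1; at 3: 3^(3 + 1) + 1 = 82; next = 81
base 3: 81 = 3^(3 + 1); at 4: 4^(4 + 1) = 1024; next = 1023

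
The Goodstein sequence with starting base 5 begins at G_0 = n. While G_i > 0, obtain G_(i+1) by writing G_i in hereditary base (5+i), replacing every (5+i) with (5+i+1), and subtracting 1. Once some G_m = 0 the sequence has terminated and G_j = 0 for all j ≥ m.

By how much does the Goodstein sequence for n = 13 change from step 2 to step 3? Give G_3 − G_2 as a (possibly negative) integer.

1

G_0 = 13. HB_5(13) = 2·5 + 3. Bump = 15. G_1 = 14.
G_1 = 14. HB_6(14) = 2·6 + 2. Bump = 16. G_2 = 15.
G_2 = 15. HB_7(15) = 2·7 + 1. Bump = 17. G_3 = 16.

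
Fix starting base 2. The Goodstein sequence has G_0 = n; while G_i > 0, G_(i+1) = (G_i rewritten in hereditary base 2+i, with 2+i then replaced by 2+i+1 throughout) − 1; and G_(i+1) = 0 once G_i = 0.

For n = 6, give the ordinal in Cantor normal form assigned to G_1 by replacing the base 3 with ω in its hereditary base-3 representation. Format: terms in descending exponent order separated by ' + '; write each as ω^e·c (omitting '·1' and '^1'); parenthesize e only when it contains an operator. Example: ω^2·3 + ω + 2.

ω^ω + 2

G_0=6  [base 2] 2^2 + 2  →[2↦3]→  3^3 + 3 = 30  −1 ⇒ G_1=29
G_1=29  [base 3] 3^3 + 2  →[3↦4]→  4^4 + 2 = 258  −1 ⇒ G_2=257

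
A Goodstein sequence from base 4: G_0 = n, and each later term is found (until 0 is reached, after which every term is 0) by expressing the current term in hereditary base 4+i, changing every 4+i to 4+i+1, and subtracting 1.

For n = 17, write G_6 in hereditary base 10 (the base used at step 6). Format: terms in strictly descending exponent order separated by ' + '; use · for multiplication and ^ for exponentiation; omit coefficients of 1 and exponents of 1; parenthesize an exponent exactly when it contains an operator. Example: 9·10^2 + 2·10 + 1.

G_0 = 17. HB_4(17) = 4^2 + 1. Bump = 26. G_1 = 25.
G_1 = 25. HB_5(25) = 5^2. Bump = 36. G_2 = 35.
G_2 = 35. HB_6(35) = 5·6 + 5. Bump = 40. G_3 = 39.
G_3 = 39. HB_7(39) = 5·7 + 4. Bump = 44. G_4 = 43.
G_4 = 43. HB_8(43) = 5·8 + 3. Bump = 48. G_5 = 47.
G_5 = 47. HB_9(47) = 5·9 + 2. Bump = 52. G_6 = 51.

5·10 + 1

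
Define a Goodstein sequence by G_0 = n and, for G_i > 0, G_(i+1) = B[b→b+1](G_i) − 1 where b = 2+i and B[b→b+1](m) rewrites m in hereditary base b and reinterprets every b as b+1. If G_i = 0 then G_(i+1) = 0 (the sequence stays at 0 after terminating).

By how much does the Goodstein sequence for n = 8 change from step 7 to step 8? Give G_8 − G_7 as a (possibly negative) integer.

G_0 = 8. HB_2(8) = 2^(2 + 1). Bump = 81. G_1 = 80.
G_1 = 80. HB_3(80) = 2·3^3 + 2·3^2 + 2·3 + 2. Bump = 554. G_2 = 553.
G_2 = 553. HB_4(553) = 2·4^4 + 2·4^2 + 2·4 + 1. Bump = 6311. G_3 = 6310.
G_3 = 6310. HB_5(6310) = 2·5^5 + 2·5^2 + 2·5. Bump = 93396. G_4 = 93395.
G_4 = 93395. HB_6(93395) = 2·6^6 + 2·6^2 + 6 + 5. Bump = 1647196. G_5 = 1647195.
G_5 = 1647195. HB_7(1647195) = 2·7^7 + 2·7^2 + 7 + 4. Bump = 33554572. G_6 = 33554571.
G_6 = 33554571. HB_8(33554571) = 2·8^8 + 2·8^2 + 8 + 3. Bump = 774841152. G_7 = 774841151.
G_7 = 774841151. HB_9(774841151) = 2·9^9 + 2·9^2 + 9 + 2. Bump = 20000000212. G_8 = 20000000211.

19225159060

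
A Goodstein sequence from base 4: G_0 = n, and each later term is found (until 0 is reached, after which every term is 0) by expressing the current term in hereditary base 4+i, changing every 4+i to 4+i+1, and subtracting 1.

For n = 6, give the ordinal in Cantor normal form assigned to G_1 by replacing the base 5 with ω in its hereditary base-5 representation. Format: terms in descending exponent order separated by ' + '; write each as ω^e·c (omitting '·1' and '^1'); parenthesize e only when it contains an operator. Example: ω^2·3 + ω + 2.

step 0: 6 = 4 + 2; sub 5 for 4: 5 + 2; = 7; G_1 = 7−1 = 6
step 1: 6 = 5 + 1; sub 6 for 5: 6 + 1; = 7; G_2 = 7−1 = 6

ω + 1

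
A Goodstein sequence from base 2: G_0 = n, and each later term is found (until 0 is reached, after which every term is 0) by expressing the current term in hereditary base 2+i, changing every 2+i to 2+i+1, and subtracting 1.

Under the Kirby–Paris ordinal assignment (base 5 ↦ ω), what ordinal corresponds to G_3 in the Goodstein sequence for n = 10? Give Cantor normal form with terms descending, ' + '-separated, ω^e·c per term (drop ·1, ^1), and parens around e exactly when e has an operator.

G_0 = 10. HB_2(10) = 2^(2 + 1) + 2. Bump = 84. G_1 = 83.
G_1 = 83. HB_3(83) = 3^(3 + 1) + 2. Bump = 1026. G_2 = 1025.
G_2 = 1025. HB_4(1025) = 4^(4 + 1) + 1. Bump = 15626. G_3 = 15625.
G_3 = 15625. HB_5(15625) = 5^(5 + 1). Bump = 279936. G_4 = 279935.

ω^(ω + 1)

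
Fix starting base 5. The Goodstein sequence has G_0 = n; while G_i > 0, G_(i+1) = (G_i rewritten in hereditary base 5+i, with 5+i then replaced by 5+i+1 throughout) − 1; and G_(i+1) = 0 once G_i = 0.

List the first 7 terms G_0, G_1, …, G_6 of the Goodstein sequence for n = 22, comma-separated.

G_0 = 22. HB_5(22) = 4·5 + 2. Bump = 26. G_1 = 25.
G_1 = 25. HB_6(25) = 4·6 + 1. Bump = 29. G_2 = 28.
G_2 = 28. HB_7(28) = 4·7. Bump = 32. G_3 = 31.
G_3 = 31. HB_8(31) = 3·8 + 7. Bump = 34. G_4 = 33.
G_4 = 33. HB_9(33) = 3·9 + 6. Bump = 36. G_5 = 35.
G_5 = 35. HB_10(35) = 3·10 + 5. Bump = 38. G_6 = 37.

22, 25, 28, 31, 33, 35, 37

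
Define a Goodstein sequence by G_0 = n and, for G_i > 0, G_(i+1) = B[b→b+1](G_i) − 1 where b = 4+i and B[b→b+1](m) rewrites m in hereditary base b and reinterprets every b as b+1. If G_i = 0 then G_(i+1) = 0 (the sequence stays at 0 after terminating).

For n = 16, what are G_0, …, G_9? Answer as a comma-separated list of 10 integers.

16, 24, 27, 30, 33, 36, 39, 41, 43, 45

16 —HB4→ 4^2 —bump→ 5^2 = 25 —(−1)→ 24
24 —HB5→ 4·5 + 4 —bump→ 4·6 + 4 = 28 —(−1)→ 27
27 —HB6→ 4·6 + 3 —bump→ 4·7 + 3 = 31 —(−1)→ 30
30 —HB7→ 4·7 + 2 —bump→ 4·8 + 2 = 34 —(−1)→ 33
33 —HB8→ 4·8 + 1 —bump→ 4·9 + 1 = 37 —(−1)→ 36
36 —HB9→ 4·9 —bump→ 4·10 = 40 —(−1)→ 39
39 —HB10→ 3·10 + 9 —bump→ 3·11 + 9 = 42 —(−1)→ 41
41 —HB11→ 3·11 + 8 —bump→ 3·12 + 8 = 44 —(−1)→ 43
43 —HB12→ 3·12 + 7 —bump→ 3·13 + 7 = 46 —(−1)→ 45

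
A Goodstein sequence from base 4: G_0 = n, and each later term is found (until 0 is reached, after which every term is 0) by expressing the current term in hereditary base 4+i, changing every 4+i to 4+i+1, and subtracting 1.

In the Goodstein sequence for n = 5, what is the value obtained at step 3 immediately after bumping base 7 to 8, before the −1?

(0) 5|_4 = 4 + 1 ↦ 5 + 1|_5 = 6 ⇒ 5
(1) 5|_5 = 5 ↦ 6|_6 = 6 ⇒ 5
(2) 5|_6 = 5 ↦ 5|_7 = 5 ⇒ 4
(3) 4|_7 = 4 ↦ 4|_8 = 4 ⇒ 3

4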